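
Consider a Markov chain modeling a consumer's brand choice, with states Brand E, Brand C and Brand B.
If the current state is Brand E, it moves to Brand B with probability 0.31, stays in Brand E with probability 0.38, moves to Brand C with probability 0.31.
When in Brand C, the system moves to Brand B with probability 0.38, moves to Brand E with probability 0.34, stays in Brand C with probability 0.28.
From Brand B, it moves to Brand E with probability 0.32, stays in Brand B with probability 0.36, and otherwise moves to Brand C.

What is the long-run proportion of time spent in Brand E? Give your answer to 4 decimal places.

0.3469

Let the stationary distribution be π with π = πP and π_1 + π_2 + π_3 = 1.
π_1 = 0.38·π_1 + 0.34·π_2 + 0.32·π_3
π_2 = 0.31·π_1 + 0.28·π_2 + 0.32·π_3
Solving with the normalization constraint gives π = (0.3469, 0.3044, 0.3487).
So the stationary probability of Brand E is 0.3469.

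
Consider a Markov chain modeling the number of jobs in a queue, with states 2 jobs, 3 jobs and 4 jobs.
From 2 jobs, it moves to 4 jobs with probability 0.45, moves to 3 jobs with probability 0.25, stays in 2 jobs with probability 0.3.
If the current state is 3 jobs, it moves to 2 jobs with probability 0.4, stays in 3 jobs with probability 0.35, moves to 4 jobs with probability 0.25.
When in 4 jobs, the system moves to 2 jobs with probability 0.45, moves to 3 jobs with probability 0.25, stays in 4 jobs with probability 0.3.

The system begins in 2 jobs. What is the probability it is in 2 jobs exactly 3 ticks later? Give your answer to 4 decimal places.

Propagate the distribution vector 3 ticks from 2 jobs.
After 0 ticks: (1.0000, 0.0000, 0.0000)
After 1 tick: (0.3000, 0.2500, 0.4500)
After 2 ticks: (0.3925, 0.2750, 0.3325)
After 3 ticks: (0.3774, 0.2775, 0.3451)
P(in 2 jobs after 3 ticks) = 0.3774

0.3774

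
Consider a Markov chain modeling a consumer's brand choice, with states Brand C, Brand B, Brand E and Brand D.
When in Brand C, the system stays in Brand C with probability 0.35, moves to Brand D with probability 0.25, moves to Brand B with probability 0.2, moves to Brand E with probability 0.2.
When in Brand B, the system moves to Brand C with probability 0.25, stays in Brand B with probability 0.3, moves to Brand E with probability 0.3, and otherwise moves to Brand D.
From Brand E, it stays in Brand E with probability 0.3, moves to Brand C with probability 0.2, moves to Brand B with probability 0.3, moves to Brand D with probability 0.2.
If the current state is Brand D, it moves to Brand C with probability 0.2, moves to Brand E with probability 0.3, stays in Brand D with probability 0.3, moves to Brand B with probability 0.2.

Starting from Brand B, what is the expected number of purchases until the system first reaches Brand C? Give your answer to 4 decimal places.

Let t(s) be the expected number of purchases to first reach Brand C from state s, with t(Brand C) = 0. Conditioning on the first purchase:
t(Brand B) = 1 + 0.3·t(Brand B) + 0.3·t(Brand E) + 0.15·t(Brand D)
t(Brand E) = 1 + 0.3·t(Brand B) + 0.3·t(Brand E) + 0.2·t(Brand D)
t(Brand D) = 1 + 0.2·t(Brand B) + 0.3·t(Brand E) + 0.3·t(Brand D)
Solving: t(Brand B) = 4.4386, t(Brand E) = 4.6736, t(Brand D) = 4.6997.
Expected purchases from Brand B to Brand C: 4.4386.

4.4386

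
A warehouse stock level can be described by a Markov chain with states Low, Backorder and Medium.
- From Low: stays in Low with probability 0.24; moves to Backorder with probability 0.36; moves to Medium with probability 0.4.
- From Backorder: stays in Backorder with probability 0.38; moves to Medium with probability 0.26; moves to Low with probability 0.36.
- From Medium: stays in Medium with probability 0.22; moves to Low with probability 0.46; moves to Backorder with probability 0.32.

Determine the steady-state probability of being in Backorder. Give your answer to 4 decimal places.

Let the stationary distribution be π with π = πP and π_1 + π_2 + π_3 = 1.
π_1 = 0.24·π_1 + 0.36·π_2 + 0.46·π_3
π_2 = 0.36·π_1 + 0.38·π_2 + 0.32·π_3
Solving with the normalization constraint gives π = (0.3479, 0.3552, 0.2968).
So the stationary probability of Backorder is 0.3552.

0.3552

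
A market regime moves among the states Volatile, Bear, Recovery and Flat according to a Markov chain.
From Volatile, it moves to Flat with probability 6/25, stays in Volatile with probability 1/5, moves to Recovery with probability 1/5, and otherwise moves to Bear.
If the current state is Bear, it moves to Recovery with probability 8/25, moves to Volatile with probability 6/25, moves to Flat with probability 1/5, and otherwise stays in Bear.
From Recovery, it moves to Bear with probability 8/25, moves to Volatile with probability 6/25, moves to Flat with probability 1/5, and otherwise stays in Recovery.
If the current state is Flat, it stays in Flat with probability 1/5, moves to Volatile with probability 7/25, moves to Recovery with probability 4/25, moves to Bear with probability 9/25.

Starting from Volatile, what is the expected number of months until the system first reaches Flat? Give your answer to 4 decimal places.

Let t(s) be the expected number of months to first reach Flat from state s, with t(Flat) = 0. Conditioning on the first month:
t(Volatile) = 1 + 0.2·t(Volatile) + 0.36·t(Bear) + 0.2·t(Recovery)
t(Bear) = 1 + 0.24·t(Volatile) + 0.24·t(Bear) + 0.32·t(Recovery)
t(Recovery) = 1 + 0.24·t(Volatile) + 0.32·t(Bear) + 0.24·t(Recovery)
Solving: t(Volatile) = 4.5956, t(Bear) = 4.7794, t(Recovery) = 4.7794.
Expected months from Volatile to Flat: 4.5956.

4.5956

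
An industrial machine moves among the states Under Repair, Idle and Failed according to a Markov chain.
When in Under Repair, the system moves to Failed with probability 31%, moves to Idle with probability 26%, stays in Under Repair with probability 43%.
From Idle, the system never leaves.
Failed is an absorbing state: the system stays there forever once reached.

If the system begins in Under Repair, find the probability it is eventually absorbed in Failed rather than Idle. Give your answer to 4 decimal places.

0.5439

Let h(s) be the probability of absorption at Failed starting from transient state s. Then h(Failed) = 1 and h(Idle) = 0. By first-step analysis:
h(Under Repair) = 0.43·h(Under Repair) + 0.26·0 + 0.31·1
Solving: h(Under Repair) = 0.5439.
Starting from Under Repair, the probability is 0.5439.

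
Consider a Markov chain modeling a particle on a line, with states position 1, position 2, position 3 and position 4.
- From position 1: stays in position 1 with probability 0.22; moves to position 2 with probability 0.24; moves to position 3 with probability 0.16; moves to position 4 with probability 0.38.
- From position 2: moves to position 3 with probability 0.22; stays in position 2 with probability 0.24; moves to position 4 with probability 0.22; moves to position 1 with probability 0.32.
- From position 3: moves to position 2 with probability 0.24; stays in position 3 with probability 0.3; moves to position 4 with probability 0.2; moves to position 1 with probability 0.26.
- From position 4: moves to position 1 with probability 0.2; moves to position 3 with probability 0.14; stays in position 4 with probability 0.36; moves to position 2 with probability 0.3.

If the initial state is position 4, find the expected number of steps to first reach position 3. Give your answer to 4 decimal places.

Let t(s) be the expected number of steps to first reach position 3 from state s, with t(position 3) = 0. Conditioning on the first step:
t(position 1) = 1 + 0.22·t(position 1) + 0.24·t(position 2) + 0.38·t(position 4)
t(position 2) = 1 + 0.32·t(position 1) + 0.24·t(position 2) + 0.22·t(position 4)
t(position 4) = 1 + 0.2·t(position 1) + 0.3·t(position 2) + 0.36·t(position 4)
Solving: t(position 1) = 5.9186, t(position 2) = 5.5484, t(position 4) = 6.0129.
Expected steps from position 4 to position 3: 6.0129.

6.0129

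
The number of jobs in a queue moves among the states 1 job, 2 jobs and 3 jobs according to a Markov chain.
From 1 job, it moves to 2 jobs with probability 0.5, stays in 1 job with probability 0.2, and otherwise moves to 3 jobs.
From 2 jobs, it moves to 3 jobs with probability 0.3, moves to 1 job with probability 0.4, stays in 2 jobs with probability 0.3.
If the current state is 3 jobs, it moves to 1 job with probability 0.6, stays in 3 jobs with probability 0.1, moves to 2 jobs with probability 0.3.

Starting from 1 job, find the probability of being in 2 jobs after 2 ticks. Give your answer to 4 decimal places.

Sum over the intermediate state after 1 tick:
P = P(1 job→1 job)·P(1 job→2 jobs) + P(1 job→2 jobs)·P(2 jobs→2 jobs) + P(1 job→3 jobs)·P(3 jobs→2 jobs)
  = 0.2×0.5 + 0.5×0.3 + 0.3×0.3
  = 0.1000 + 0.1500 + 0.0900 = 0.3400

0.3400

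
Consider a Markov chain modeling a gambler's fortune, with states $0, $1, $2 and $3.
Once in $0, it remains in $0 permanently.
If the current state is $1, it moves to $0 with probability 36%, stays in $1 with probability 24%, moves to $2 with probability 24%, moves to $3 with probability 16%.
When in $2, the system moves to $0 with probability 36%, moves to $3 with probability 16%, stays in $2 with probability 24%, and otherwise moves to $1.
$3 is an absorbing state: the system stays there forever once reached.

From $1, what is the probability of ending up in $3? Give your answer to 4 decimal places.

Let h(s) be the probability of absorption at $3 starting from transient state s. Then h($3) = 1 and h($0) = 0. By first-step analysis:
h($1) = 0.36·0 + 0.24·h($1) + 0.24·h($2) + 0.16·1
h($2) = 0.36·0 + 0.24·h($1) + 0.24·h($2) + 0.16·1
Solving: h($1) = 0.3077, h($2) = 0.3077.
Starting from $1, the probability is 0.3077.

0.3077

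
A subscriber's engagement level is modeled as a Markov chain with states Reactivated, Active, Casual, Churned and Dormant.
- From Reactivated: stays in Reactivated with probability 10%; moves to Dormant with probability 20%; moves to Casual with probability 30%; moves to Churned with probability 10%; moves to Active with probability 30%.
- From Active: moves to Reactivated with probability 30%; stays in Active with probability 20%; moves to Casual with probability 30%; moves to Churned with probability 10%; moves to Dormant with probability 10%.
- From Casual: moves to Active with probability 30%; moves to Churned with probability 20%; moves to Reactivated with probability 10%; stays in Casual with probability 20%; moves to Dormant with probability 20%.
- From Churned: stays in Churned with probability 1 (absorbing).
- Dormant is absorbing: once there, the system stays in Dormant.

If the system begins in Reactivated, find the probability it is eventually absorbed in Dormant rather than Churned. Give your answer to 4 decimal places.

Let h(s) be the probability of absorption at Dormant starting from transient state s. Then h(Dormant) = 1 and h(Churned) = 0. By first-step analysis:
h(Reactivated) = 0.1·h(Reactivated) + 0.3·h(Active) + 0.3·h(Casual) + 0.1·0 + 0.2·1
h(Active) = 0.3·h(Reactivated) + 0.2·h(Active) + 0.3·h(Casual) + 0.1·0 + 0.1·1
h(Casual) = 0.1·h(Reactivated) + 0.3·h(Active) + 0.2·h(Casual) + 0.2·0 + 0.2·1
Solving: h(Reactivated) = 0.5758, h(Active) = 0.5372, h(Casual) = 0.5234.
Starting from Reactivated, the probability is 0.5758.

0.5758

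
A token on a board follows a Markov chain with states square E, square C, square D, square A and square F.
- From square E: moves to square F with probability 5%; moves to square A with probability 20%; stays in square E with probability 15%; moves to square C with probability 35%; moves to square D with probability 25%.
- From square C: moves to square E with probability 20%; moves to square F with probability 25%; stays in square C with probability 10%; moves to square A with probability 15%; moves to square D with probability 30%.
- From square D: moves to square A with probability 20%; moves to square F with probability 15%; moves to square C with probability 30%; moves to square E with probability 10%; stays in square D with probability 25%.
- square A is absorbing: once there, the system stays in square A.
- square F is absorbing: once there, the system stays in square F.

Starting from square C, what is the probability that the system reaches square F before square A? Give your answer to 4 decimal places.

Let h(s) be the probability of absorption at square F starting from transient state s. Then h(square F) = 1 and h(square A) = 0. By first-step analysis:
h(square E) = 0.15·h(square E) + 0.35·h(square C) + 0.25·h(square D) + 0.2·0 + 0.05·1
h(square C) = 0.2·h(square E) + 0.1·h(square C) + 0.3·h(square D) + 0.15·0 + 0.25·1
h(square D) = 0.1·h(square E) + 0.3·h(square C) + 0.25·h(square D) + 0.2·0 + 0.15·1
Solving: h(square E) = 0.4112, h(square C) = 0.5239, h(square D) = 0.4644.
Starting from square C, the probability is 0.5239.

0.5239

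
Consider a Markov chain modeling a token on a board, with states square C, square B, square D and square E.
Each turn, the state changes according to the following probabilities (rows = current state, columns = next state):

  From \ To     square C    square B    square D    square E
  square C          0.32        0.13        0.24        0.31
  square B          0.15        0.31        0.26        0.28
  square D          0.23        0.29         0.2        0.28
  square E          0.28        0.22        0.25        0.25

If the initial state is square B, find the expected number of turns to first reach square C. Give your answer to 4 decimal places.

4.8838

Let t(s) be the expected number of turns to first reach square C from state s, with t(square C) = 0. Conditioning on the first turn:
t(square B) = 1 + 0.31·t(square B) + 0.26·t(square D) + 0.28·t(square E)
t(square D) = 1 + 0.29·t(square B) + 0.2·t(square D) + 0.28·t(square E)
t(square E) = 1 + 0.22·t(square B) + 0.25·t(square D) + 0.25·t(square E)
Solving: t(square B) = 4.8838, t(square D) = 4.5152, t(square E) = 4.2710.
Expected turns from square B to square C: 4.8838.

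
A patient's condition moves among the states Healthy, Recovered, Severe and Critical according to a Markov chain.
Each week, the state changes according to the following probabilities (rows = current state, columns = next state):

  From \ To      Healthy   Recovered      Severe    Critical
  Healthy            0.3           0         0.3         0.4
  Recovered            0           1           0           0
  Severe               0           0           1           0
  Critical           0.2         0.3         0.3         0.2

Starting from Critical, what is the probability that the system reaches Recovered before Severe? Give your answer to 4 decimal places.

Let h(s) be the probability of absorption at Recovered starting from transient state s. Then h(Recovered) = 1 and h(Severe) = 0. By first-step analysis:
h(Healthy) = 0.3·h(Healthy) + 0.3·0 + 0.4·h(Critical)
h(Critical) = 0.2·h(Healthy) + 0.3·1 + 0.3·0 + 0.2·h(Critical)
Solving: h(Healthy) = 0.2500, h(Critical) = 0.4375.
Starting from Critical, the probability is 0.4375.

0.4375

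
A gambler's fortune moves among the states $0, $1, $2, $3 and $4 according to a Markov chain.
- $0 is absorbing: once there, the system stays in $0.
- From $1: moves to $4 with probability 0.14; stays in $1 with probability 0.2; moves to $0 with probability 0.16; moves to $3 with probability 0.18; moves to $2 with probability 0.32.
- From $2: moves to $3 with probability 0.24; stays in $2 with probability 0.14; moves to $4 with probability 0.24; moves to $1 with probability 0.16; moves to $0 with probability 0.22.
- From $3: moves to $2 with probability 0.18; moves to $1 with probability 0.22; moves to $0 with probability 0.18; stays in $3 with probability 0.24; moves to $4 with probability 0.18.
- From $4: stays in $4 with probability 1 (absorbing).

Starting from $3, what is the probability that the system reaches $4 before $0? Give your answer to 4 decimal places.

0.4999

Let h(s) be the probability of absorption at $4 starting from transient state s. Then h($4) = 1 and h($0) = 0. By first-step analysis:
h($1) = 0.16·0 + 0.2·h($1) + 0.32·h($2) + 0.18·h($3) + 0.14·1
h($2) = 0.22·0 + 0.16·h($1) + 0.14·h($2) + 0.24·h($3) + 0.24·1
h($3) = 0.18·0 + 0.22·h($1) + 0.18·h($2) + 0.24·h($3) + 0.18·1
Solving: h($1) = 0.4915, h($2) = 0.5100, h($3) = 0.4999.
Starting from $3, the probability is 0.4999.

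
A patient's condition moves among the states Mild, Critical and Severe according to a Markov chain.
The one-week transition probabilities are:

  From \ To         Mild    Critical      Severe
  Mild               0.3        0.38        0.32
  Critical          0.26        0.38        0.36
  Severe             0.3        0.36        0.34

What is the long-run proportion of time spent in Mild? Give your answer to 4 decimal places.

0.2851

Let the stationary distribution be π with π = πP and π_1 + π_2 + π_3 = 1.
π_1 = 0.3·π_1 + 0.26·π_2 + 0.3·π_3
π_2 = 0.38·π_1 + 0.38·π_2 + 0.36·π_3
Solving with the normalization constraint gives π = (0.2851, 0.3732, 0.3418).
So the stationary probability of Mild is 0.2851.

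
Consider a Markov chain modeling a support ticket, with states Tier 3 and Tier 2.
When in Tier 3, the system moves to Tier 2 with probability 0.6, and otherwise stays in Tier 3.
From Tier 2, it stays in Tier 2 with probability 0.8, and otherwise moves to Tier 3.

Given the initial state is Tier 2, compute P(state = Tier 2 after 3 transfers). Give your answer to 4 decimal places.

Propagate the distribution vector 3 transfers from Tier 2.
After 0 transfers: (0.0000, 1.0000)
After 1 transfer: (0.2000, 0.8000)
After 2 transfers: (0.2400, 0.7600)
After 3 transfers: (0.2480, 0.7520)
P(in Tier 2 after 3 transfers) = 0.7520

0.7520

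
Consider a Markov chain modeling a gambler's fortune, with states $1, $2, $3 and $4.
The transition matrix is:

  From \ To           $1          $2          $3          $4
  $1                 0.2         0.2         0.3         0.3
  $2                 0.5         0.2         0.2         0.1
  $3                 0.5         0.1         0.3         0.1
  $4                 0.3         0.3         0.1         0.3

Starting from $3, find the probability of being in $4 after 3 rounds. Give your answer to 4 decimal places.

0.2100

Propagate the distribution vector 3 rounds from $3.
After 0 rounds: (0.0000, 0.0000, 1.0000, 0.0000)
After 1 round: (0.5000, 0.1000, 0.3000, 0.1000)
After 2 rounds: (0.3300, 0.1800, 0.2700, 0.2200)
After 3 rounds: (0.3570, 0.1950, 0.2380, 0.2100)
P(in $4 after 3 rounds) = 0.2100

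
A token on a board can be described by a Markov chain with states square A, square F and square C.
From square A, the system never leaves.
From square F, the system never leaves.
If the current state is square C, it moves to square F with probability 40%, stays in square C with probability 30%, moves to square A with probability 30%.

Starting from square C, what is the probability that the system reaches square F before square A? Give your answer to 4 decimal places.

Let h(s) be the probability of absorption at square F starting from transient state s. Then h(square F) = 1 and h(square A) = 0. By first-step analysis:
h(square C) = 0.3·0 + 0.4·1 + 0.3·h(square C)
Solving: h(square C) = 0.5714.
Starting from square C, the probability is 0.5714.

0.5714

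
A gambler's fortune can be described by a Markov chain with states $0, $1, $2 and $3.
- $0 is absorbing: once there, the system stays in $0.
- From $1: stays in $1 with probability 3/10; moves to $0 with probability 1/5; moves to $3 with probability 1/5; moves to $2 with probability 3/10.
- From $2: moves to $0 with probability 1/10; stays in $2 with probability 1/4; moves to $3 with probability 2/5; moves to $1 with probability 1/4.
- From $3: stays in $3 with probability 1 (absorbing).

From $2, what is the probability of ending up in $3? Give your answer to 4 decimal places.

0.7333

Let h(s) be the probability of absorption at $3 starting from transient state s. Then h($3) = 1 and h($0) = 0. By first-step analysis:
h($1) = 0.2·0 + 0.3·h($1) + 0.3·h($2) + 0.2·1
h($2) = 0.1·0 + 0.25·h($1) + 0.25·h($2) + 0.4·1
Solving: h($1) = 0.6000, h($2) = 0.7333.
Starting from $2, the probability is 0.7333.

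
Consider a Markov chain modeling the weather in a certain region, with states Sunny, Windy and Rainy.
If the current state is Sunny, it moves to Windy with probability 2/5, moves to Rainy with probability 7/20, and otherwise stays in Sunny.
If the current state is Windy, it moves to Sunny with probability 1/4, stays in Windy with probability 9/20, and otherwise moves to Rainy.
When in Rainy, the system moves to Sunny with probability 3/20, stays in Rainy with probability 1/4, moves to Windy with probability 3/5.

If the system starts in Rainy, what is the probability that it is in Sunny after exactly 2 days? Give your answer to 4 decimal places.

Sum over the intermediate state after 1 day:
P = P(Rainy→Sunny)·P(Sunny→Sunny) + P(Rainy→Windy)·P(Windy→Sunny) + P(Rainy→Rainy)·P(Rainy→Sunny)
  = 0.15×0.25 + 0.6×0.25 + 0.25×0.15
  = 0.0375 + 0.1500 + 0.0375 = 0.2250

0.2250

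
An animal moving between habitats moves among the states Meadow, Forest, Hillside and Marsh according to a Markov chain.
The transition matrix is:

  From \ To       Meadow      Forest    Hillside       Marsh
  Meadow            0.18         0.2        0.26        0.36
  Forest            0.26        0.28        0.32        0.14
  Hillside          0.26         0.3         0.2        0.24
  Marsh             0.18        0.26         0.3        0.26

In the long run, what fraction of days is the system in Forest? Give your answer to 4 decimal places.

Let the stationary distribution be π with π = πP and π_1 + π_2 + π_3 + π_4 = 1.
π_1 = 0.18·π_1 + 0.26·π_2 + 0.26·π_3 + 0.18·π_4
π_2 = 0.2·π_1 + 0.28·π_2 + 0.3·π_3 + 0.26·π_4
π_3 = 0.26·π_1 + 0.32·π_2 + 0.2·π_3 + 0.3·π_4
Solving with the normalization constraint gives π = (0.2226, 0.2627, 0.2694, 0.2453).
So the stationary probability of Forest is 0.2627.

0.2627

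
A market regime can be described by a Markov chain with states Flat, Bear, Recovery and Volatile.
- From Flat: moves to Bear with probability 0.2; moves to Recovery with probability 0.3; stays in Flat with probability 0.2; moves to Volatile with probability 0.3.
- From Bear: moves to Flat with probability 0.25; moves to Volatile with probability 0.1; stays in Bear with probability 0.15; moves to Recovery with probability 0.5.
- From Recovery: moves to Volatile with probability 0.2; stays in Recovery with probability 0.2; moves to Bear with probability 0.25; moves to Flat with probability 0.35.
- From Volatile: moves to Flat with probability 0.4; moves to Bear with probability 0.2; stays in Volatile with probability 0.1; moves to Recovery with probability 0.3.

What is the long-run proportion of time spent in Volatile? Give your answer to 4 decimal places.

Let the stationary distribution be π with π = πP and π_1 + π_2 + π_3 + π_4 = 1.
π_1 = 0.2·π_1 + 0.25·π_2 + 0.35·π_3 + 0.4·π_4
π_2 = 0.2·π_1 + 0.15·π_2 + 0.25·π_3 + 0.2·π_4
π_3 = 0.3·π_1 + 0.5·π_2 + 0.2·π_3 + 0.3·π_4
Solving with the normalization constraint gives π = (0.2948, 0.2052, 0.3100, 0.1900).
So the stationary probability of Volatile is 0.1900.

0.1900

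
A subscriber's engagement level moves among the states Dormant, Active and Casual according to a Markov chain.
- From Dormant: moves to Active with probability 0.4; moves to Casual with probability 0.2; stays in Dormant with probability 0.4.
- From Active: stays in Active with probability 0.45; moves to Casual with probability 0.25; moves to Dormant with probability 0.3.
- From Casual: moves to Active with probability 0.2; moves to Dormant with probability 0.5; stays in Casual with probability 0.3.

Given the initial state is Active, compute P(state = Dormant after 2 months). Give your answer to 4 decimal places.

Sum over the intermediate state after 1 month:
P = P(Active→Dormant)·P(Dormant→Dormant) + P(Active→Active)·P(Active→Dormant) + P(Active→Casual)·P(Casual→Dormant)
  = 0.3×0.4 + 0.45×0.3 + 0.25×0.5
  = 0.1200 + 0.1350 + 0.1250 = 0.3800

0.3800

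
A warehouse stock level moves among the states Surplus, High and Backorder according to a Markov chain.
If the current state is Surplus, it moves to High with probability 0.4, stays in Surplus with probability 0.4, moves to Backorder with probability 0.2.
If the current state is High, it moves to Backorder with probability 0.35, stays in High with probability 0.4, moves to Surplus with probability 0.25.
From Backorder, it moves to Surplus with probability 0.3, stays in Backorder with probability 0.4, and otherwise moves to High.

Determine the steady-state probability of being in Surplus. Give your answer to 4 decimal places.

0.3129

Let the stationary distribution be π with π = πP and π_1 + π_2 + π_3 = 1.
π_1 = 0.4·π_1 + 0.25·π_2 + 0.3·π_3
π_2 = 0.4·π_1 + 0.4·π_2 + 0.3·π_3
Solving with the normalization constraint gives π = (0.3129, 0.3681, 0.3190).
So the stationary probability of Surplus is 0.3129.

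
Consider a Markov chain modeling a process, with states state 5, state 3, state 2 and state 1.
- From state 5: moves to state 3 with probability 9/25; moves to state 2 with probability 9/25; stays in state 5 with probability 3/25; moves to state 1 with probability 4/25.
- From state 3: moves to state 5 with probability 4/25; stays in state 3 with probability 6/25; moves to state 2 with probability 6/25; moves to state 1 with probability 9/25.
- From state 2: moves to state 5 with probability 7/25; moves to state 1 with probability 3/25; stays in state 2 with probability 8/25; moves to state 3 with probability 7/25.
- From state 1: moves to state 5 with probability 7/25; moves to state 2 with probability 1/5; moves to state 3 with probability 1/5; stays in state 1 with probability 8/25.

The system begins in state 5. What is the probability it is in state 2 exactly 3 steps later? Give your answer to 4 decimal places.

0.2785

Propagate the distribution vector 3 steps from state 5.
After 0 steps: (1.0000, 0.0000, 0.0000, 0.0000)
After 1 step: (0.1200, 0.3600, 0.3600, 0.1600)
After 2 steps: (0.2176, 0.2624, 0.2768, 0.2432)
After 3 steps: (0.2137, 0.2675, 0.2785, 0.2403)
P(in state 2 after 3 steps) = 0.2785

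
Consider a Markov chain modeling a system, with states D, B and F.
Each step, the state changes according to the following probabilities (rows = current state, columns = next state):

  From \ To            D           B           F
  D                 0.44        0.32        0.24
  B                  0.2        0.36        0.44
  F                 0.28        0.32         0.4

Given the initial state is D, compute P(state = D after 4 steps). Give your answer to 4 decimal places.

0.3022

Propagate the distribution vector 4 steps from D.
After 0 steps: (1.0000, 0.0000, 0.0000)
After 1 step: (0.4400, 0.3200, 0.2400)
After 2 steps: (0.3248, 0.3328, 0.3424)
After 3 steps: (0.3053, 0.3333, 0.3613)
After 4 steps: (0.3022, 0.3333, 0.3645)
P(in D after 4 steps) = 0.3022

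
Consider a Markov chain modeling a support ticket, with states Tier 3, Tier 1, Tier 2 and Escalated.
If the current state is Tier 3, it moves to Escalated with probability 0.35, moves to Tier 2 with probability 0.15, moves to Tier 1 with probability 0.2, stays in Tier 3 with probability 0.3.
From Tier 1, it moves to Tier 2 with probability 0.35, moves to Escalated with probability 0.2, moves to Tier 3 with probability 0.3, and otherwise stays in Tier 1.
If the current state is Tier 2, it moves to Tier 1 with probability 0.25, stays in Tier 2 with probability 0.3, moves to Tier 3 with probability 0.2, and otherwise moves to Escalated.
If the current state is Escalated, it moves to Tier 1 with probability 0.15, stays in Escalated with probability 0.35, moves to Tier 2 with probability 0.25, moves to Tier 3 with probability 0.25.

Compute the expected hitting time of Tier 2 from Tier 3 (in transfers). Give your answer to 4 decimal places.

Let t(s) be the expected number of transfers to first reach Tier 2 from state s, with t(Tier 2) = 0. Conditioning on the first transfer:
t(Tier 3) = 1 + 0.3·t(Tier 3) + 0.2·t(Tier 1) + 0.35·t(Escalated)
t(Tier 1) = 1 + 0.3·t(Tier 3) + 0.15·t(Tier 1) + 0.2·t(Escalated)
t(Escalated) = 1 + 0.25·t(Tier 3) + 0.15·t(Tier 1) + 0.35·t(Escalated)
Solving: t(Tier 3) = 4.6001, t(Tier 1) = 3.7838, t(Escalated) = 4.1809.
Expected transfers from Tier 3 to Tier 2: 4.6001.

4.6001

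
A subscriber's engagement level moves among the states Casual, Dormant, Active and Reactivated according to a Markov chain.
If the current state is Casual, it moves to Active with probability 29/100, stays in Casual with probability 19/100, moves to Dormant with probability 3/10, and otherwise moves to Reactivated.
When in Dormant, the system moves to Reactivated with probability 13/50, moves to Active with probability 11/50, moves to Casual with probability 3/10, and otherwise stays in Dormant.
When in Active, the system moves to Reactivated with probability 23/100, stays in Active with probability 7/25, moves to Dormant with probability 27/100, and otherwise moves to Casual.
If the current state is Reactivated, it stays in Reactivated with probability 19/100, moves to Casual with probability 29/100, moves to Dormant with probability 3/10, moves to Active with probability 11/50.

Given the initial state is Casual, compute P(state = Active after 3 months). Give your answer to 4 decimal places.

Propagate the distribution vector 3 months from Casual.
After 0 months: (1.0000, 0.0000, 0.0000, 0.0000)
After 1 month: (0.1900, 0.3000, 0.2900, 0.2200)
After 2 months: (0.2537, 0.2673, 0.2507, 0.2283)
After 3 months: (0.2498, 0.2711, 0.2528, 0.2264)
P(in Active after 3 months) = 0.2528

0.2528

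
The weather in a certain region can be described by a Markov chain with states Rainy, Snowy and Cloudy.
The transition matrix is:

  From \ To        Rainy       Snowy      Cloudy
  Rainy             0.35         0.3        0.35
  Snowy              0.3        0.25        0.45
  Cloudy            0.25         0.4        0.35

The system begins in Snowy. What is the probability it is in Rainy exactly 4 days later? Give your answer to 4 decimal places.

Propagate the distribution vector 4 days from Snowy.
After 0 days: (0.0000, 1.0000, 0.0000)
After 1 day: (0.3000, 0.2500, 0.4500)
After 2 days: (0.2925, 0.3325, 0.3750)
After 3 days: (0.2959, 0.3209, 0.3833)
After 4 days: (0.2956, 0.3223, 0.3821)
P(in Rainy after 4 days) = 0.2956

0.2956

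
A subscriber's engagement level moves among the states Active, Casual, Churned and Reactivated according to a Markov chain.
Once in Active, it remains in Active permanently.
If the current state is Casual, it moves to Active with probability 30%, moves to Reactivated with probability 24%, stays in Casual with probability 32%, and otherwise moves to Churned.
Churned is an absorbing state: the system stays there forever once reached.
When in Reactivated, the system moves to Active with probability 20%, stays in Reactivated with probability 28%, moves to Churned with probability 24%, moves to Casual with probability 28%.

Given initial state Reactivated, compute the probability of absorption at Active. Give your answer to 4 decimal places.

0.5208

Let h(s) be the probability of absorption at Active starting from transient state s. Then h(Active) = 1 and h(Churned) = 0. By first-step analysis:
h(Casual) = 0.3·1 + 0.32·h(Casual) + 0.14·0 + 0.24·h(Reactivated)
h(Reactivated) = 0.2·1 + 0.28·h(Casual) + 0.24·0 + 0.28·h(Reactivated)
Solving: h(Casual) = 0.6250, h(Reactivated) = 0.5208.
Starting from Reactivated, the probability is 0.5208.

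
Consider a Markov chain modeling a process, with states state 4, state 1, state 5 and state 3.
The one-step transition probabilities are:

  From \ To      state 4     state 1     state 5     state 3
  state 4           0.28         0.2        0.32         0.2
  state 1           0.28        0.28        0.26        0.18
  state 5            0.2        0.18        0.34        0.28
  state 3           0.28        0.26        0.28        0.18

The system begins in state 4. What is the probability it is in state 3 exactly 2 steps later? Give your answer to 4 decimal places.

0.2176

Propagate the distribution vector 2 steps from state 4.
After 0 steps: (1.0000, 0.0000, 0.0000, 0.0000)
After 1 step: (0.2800, 0.2000, 0.3200, 0.2000)
After 2 steps: (0.2544, 0.2216, 0.3064, 0.2176)
P(in state 3 after 2 steps) = 0.2176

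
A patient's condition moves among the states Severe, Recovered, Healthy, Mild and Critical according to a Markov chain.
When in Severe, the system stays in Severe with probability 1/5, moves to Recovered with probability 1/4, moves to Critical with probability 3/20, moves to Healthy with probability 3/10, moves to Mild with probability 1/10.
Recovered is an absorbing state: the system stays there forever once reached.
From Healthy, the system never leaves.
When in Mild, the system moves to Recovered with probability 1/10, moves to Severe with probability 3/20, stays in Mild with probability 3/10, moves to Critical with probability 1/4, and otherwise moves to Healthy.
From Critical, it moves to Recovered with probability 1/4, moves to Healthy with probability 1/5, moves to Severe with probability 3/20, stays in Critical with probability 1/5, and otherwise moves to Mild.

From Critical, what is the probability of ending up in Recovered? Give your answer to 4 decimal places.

0.5040

Let h(s) be the probability of absorption at Recovered starting from transient state s. Then h(Recovered) = 1 and h(Healthy) = 0. By first-step analysis:
h(Severe) = 0.2·h(Severe) + 0.25·1 + 0.3·0 + 0.1·h(Mild) + 0.15·h(Critical)
h(Mild) = 0.15·h(Severe) + 0.1·1 + 0.2·0 + 0.3·h(Mild) + 0.25·h(Critical)
h(Critical) = 0.15·h(Severe) + 0.25·1 + 0.2·0 + 0.2·h(Mild) + 0.2·h(Critical)
Solving: h(Severe) = 0.4597, h(Mild) = 0.4214, h(Critical) = 0.5040.
Starting from Critical, the probability is 0.5040.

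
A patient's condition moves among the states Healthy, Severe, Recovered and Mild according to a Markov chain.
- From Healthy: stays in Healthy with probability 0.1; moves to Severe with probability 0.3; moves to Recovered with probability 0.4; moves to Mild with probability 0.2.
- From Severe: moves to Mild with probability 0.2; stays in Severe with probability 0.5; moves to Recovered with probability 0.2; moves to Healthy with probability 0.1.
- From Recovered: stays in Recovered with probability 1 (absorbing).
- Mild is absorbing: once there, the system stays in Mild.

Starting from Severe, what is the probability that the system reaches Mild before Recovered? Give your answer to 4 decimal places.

0.4762

Let h(s) be the probability of absorption at Mild starting from transient state s. Then h(Mild) = 1 and h(Recovered) = 0. By first-step analysis:
h(Healthy) = 0.1·h(Healthy) + 0.3·h(Severe) + 0.4·0 + 0.2·1
h(Severe) = 0.1·h(Healthy) + 0.5·h(Severe) + 0.2·0 + 0.2·1
Solving: h(Healthy) = 0.3810, h(Severe) = 0.4762.
Starting from Severe, the probability is 0.4762.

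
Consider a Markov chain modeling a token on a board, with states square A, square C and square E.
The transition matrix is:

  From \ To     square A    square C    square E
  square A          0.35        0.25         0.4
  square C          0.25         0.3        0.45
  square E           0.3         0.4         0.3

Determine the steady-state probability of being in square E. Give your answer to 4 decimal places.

0.3783

Let the stationary distribution be π with π = πP and π_1 + π_2 + π_3 = 1.
π_1 = 0.35·π_1 + 0.25·π_2 + 0.3·π_3
π_2 = 0.25·π_1 + 0.3·π_2 + 0.4·π_3
Solving with the normalization constraint gives π = (0.2988, 0.3229, 0.3783).
So the stationary probability of square E is 0.3783.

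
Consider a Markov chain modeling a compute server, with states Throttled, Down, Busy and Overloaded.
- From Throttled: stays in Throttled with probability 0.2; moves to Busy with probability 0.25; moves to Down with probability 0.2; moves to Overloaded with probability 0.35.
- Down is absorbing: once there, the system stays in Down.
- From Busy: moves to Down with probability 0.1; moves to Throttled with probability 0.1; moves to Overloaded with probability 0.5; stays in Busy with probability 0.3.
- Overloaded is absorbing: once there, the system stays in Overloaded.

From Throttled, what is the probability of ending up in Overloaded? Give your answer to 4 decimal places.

Let h(s) be the probability of absorption at Overloaded starting from transient state s. Then h(Overloaded) = 1 and h(Down) = 0. By first-step analysis:
h(Throttled) = 0.2·h(Throttled) + 0.2·0 + 0.25·h(Busy) + 0.35·1
h(Busy) = 0.1·h(Throttled) + 0.1·0 + 0.3·h(Busy) + 0.5·1
Solving: h(Throttled) = 0.6916, h(Busy) = 0.8131.
Starting from Throttled, the probability is 0.6916.

0.6916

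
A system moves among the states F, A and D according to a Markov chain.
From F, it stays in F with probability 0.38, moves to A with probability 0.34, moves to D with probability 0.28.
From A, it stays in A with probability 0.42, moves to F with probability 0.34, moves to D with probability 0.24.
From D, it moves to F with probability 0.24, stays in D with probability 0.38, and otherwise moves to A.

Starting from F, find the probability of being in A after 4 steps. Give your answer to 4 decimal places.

Propagate the distribution vector 4 steps from F.
After 0 steps: (1.0000, 0.0000, 0.0000)
After 1 step: (0.3800, 0.3400, 0.2800)
After 2 steps: (0.3272, 0.3784, 0.2944)
After 3 steps: (0.3236, 0.3820, 0.2943)
After 4 steps: (0.3235, 0.3823, 0.2941)
P(in A after 4 steps) = 0.3823

0.3823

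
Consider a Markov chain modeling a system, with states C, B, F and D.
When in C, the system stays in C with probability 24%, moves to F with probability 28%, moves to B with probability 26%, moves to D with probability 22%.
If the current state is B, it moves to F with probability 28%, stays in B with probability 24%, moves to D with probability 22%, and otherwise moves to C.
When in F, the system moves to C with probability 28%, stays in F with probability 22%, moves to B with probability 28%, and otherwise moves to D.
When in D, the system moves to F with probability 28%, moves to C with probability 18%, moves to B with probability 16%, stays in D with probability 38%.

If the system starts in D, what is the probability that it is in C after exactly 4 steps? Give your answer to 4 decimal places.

0.2393

Propagate the distribution vector 4 steps from D.
After 0 steps: (0.0000, 0.0000, 0.0000, 1.0000)
After 1 step: (0.1800, 0.1600, 0.2800, 0.3800)
After 2 steps: (0.2316, 0.2244, 0.2632, 0.2808)
After 3 steps: (0.2382, 0.2327, 0.2642, 0.2649)
After 4 steps: (0.2393, 0.2341, 0.2641, 0.2624)
P(in C after 4 steps) = 0.2393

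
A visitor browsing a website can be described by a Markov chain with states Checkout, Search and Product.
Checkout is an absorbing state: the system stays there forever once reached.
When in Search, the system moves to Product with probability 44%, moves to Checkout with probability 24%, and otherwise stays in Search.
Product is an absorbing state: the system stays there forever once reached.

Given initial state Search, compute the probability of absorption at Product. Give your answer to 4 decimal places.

Let h(s) be the probability of absorption at Product starting from transient state s. Then h(Product) = 1 and h(Checkout) = 0. By first-step analysis:
h(Search) = 0.24·0 + 0.32·h(Search) + 0.44·1
Solving: h(Search) = 0.6471.
Starting from Search, the probability is 0.6471.

0.6471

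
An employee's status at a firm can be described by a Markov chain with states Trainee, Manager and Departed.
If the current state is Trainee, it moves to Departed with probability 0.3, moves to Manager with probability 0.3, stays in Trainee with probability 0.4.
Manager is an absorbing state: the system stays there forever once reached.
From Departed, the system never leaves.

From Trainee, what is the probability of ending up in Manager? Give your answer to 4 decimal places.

Let h(s) be the probability of absorption at Manager starting from transient state s. Then h(Manager) = 1 and h(Departed) = 0. By first-step analysis:
h(Trainee) = 0.4·h(Trainee) + 0.3·1 + 0.3·0
Solving: h(Trainee) = 0.5000.
Starting from Trainee, the probability is 0.5000.

0.5000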